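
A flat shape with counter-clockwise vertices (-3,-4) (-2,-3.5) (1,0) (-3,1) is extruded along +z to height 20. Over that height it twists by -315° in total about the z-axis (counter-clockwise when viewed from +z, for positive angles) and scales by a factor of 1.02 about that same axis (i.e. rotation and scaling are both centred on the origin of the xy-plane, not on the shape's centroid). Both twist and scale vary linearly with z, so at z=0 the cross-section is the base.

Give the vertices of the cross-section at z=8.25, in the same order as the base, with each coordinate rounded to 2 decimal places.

Cross-section at z=8.25: (-1.15,4.91) (-1.41,3.81) (-0.65,-0.77) (2.71,1.67)

t = z/height = 8.25/20 = 0.4125
s = 1 + (scale-1)·z/height = 1 + (1.02-1)·8.25/20 = 1.008250
θ = twist·z/height = -315°·8.25/20 = -129.9375° = -2.267837 rad
cos θ = -0.641952, sin θ = -0.766745 (intermediates below are computed at full precision and shown rounded to 5 d.p.)
v1: (-3,-4) → rotate → (-1.14113,4.86804) → ×s → (-1.15054,4.90820) → (-1.15,4.91)
v2: (-2,-3.5) → rotate → (-1.39970,3.78032) → ×s → (-1.41125,3.81151) → (-1.41,3.81)
v3: (1,0) → rotate → (-0.64195,-0.76675) → ×s → (-0.64725,-0.77307) → (-0.65,-0.77)
v4: (-3,1) → rotate → (2.69260,1.65828) → ×s → (2.71481,1.67196) → (2.71,1.67)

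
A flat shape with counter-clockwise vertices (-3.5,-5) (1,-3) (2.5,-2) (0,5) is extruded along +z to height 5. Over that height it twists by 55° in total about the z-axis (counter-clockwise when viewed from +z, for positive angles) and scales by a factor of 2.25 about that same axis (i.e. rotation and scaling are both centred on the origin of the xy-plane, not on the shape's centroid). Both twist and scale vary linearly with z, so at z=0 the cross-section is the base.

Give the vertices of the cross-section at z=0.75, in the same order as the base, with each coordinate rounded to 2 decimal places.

Cross-section at z=0.75: (-3.26,-6.47) (1.69,-3.36) (3.28,-1.92) (-0.85,5.88)

t = z/height = 0.75/5 = 0.15
s = 1 + (scale-1)·z/height = 1 + (2.25-1)·0.75/5 = 1.187500
θ = twist·z/height = 55°·0.75/5 = 8.2500° = 0.143990 rad
cos θ = 0.989651, sin θ = 0.143493 (intermediates below are computed at full precision and shown rounded to 5 d.p.)
v1: (-3.5,-5) → rotate → (-2.74632,-5.45048) → ×s → (-3.26125,-6.47245) → (-3.26,-6.47)
v2: (1,-3) → rotate → (1.42013,-2.82546) → ×s → (1.68640,-3.35524) → (1.69,-3.36)
v3: (2.5,-2) → rotate → (2.76111,-1.62057) → ×s → (3.27882,-1.92443) → (3.28,-1.92)
v4: (0,5) → rotate → (-0.71746,4.94826) → ×s → (-0.85199,5.87606) → (-0.85,5.88)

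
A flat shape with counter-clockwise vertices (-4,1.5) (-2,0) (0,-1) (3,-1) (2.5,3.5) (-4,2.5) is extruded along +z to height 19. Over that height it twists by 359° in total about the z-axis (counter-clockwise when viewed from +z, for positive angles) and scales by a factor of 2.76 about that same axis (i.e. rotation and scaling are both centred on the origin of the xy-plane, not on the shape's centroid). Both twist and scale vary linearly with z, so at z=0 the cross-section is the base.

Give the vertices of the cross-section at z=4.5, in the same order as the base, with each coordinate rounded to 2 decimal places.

t = z/height = 4.5/19 = 0.236842
s = 1 + (scale-1)·z/height = 1 + (2.76-1)·4.5/19 = 1.416842
θ = twist·z/height = 359°·4.5/19 = 85.0263° = 1.483989 rad
cos θ = 0.086698, sin θ = 0.996235 (intermediates below are computed at full precision and shown rounded to 5 d.p.)
v1: (-4,1.5) → rotate → (-1.84114,-3.85489) → ×s → (-2.60861,-5.46177) → (-2.61,-5.46)
v2: (-2,0) → rotate → (-0.17340,-1.99247) → ×s → (-0.24568,-2.82301) → (-0.25,-2.82)
v3: (0,-1) → rotate → (0.99623,-0.08670) → ×s → (1.41151,-0.12284) → (1.41,-0.12)
v4: (3,-1) → rotate → (1.25633,2.90201) → ×s → (1.78002,4.11168) → (1.78,4.11)
v5: (2.5,3.5) → rotate → (-3.27008,2.79403) → ×s → (-4.63318,3.95870) → (-4.63,3.96)
v6: (-4,2.5) → rotate → (-2.83738,-3.76819) → ×s → (-4.02012,-5.33893) → (-4.02,-5.34)

Cross-section at z=4.5: (-2.61,-5.46) (-0.25,-2.82) (1.41,-0.12) (1.78,4.11) (-4.63,3.96) (-4.02,-5.34)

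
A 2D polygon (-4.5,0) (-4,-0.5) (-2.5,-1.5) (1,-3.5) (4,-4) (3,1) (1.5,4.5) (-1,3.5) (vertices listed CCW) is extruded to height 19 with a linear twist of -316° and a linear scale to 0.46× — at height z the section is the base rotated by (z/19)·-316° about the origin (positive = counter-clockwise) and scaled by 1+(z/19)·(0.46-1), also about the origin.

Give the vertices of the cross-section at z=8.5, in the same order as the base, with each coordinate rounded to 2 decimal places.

Cross-section at z=8.5: (2.67,2.13) (2.13,2.19) (0.77,2.07) (-2.25,1.60) (-4.26,0.48) (-1.30,-2.01) (1.24,-3.38) (2.25,-1.60)

t = z/height = 8.5/19 = 0.447368
s = 1 + (scale-1)·z/height = 1 + (0.46-1)·8.5/19 = 0.758421
θ = twist·z/height = -316°·8.5/19 = -141.3684° = -2.467344 rad
cos θ = -0.781176, sin θ = -0.624310 (intermediates below are computed at full precision and shown rounded to 5 d.p.)
v1: (-4.5,0) → rotate → (3.51529,2.80940) → ×s → (2.66607,2.13071) → (2.67,2.13)
v2: (-4,-0.5) → rotate → (2.81255,2.88783) → ×s → (2.13310,2.19019) → (2.13,2.19)
v3: (-2.5,-1.5) → rotate → (1.01648,2.73254) → ×s → (0.77092,2.07242) → (0.77,2.07)
v4: (1,-3.5) → rotate → (-2.96626,2.10981) → ×s → (-2.24968,1.60012) → (-2.25,1.60)
v5: (4,-4) → rotate → (-5.62195,0.62747) → ×s → (-4.26380,0.47588) → (-4.26,0.48)
v6: (3,1) → rotate → (-1.71922,-2.65411) → ×s → (-1.30389,-2.01293) → (-1.30,-2.01)
v7: (1.5,4.5) → rotate → (1.63763,-4.45176) → ×s → (1.24201,-3.37631) → (1.24,-3.38)
v8: (-1,3.5) → rotate → (2.96626,-2.10981) → ×s → (2.24968,-1.60012) → (2.25,-1.60)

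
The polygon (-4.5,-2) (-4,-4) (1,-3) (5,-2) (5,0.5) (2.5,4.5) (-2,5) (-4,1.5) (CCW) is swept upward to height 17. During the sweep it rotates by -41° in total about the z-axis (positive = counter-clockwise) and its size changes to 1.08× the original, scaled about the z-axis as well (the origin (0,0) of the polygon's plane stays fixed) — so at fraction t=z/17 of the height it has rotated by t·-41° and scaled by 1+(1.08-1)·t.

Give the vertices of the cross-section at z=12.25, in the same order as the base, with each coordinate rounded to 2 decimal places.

t = z/height = 12.25/17 = 0.720588
s = 1 + (scale-1)·z/height = 1 + (1.08-1)·12.25/17 = 1.057647
θ = twist·z/height = -41°·12.25/17 = -29.5441° = -0.515642 rad
cos θ = 0.869976, sin θ = -0.493094 (intermediates below are computed at full precision and shown rounded to 5 d.p.)
v1: (-4.5,-2) → rotate → (-4.90108,0.47897) → ×s → (-5.18361,0.50658) → (-5.18,0.51)
v2: (-4,-4) → rotate → (-5.45228,-1.50753) → ×s → (-5.76659,-1.59444) → (-5.77,-1.59)
v3: (1,-3) → rotate → (-0.60930,-3.10302) → ×s → (-0.64443,-3.28190) → (-0.64,-3.28)
v4: (5,-2) → rotate → (3.36369,-4.20542) → ×s → (3.55760,-4.44785) → (3.56,-4.45)
v5: (5,0.5) → rotate → (4.59643,-2.03048) → ×s → (4.86140,-2.14753) → (4.86,-2.15)
v6: (2.5,4.5) → rotate → (4.39386,2.68216) → ×s → (4.64716,2.83678) → (4.65,2.84)
v7: (-2,5) → rotate → (0.72552,5.33607) → ×s → (0.76734,5.64368) → (0.77,5.64)
v8: (-4,1.5) → rotate → (-2.74026,3.27734) → ×s → (-2.89823,3.46627) → (-2.90,3.47)

Cross-section at z=12.25: (-5.18,0.51) (-5.77,-1.59) (-0.64,-3.28) (3.56,-4.45) (4.86,-2.15) (4.65,2.84) (0.77,5.64) (-2.90,3.47)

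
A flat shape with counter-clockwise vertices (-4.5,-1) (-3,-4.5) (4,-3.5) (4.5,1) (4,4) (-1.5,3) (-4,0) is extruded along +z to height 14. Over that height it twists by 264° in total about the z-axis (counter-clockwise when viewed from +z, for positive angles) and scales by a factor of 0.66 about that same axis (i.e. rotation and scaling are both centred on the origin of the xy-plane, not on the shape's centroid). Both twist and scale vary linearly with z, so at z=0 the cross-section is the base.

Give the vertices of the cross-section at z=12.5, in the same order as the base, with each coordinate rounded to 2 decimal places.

Cross-section at z=12.5: (1.19,2.98) (-1.41,3.49) (-3.58,-0.93) (-1.19,-2.98) (0.73,-3.87) (2.31,-0.31) (1.57,2.30)

t = z/height = 12.5/14 = 0.892857
s = 1 + (scale-1)·z/height = 1 + (0.66-1)·12.5/14 = 0.696429
θ = twist·z/height = 264°·12.5/14 = 235.7143° = 4.113990 rad
cos θ = -0.563320, sin θ = -0.826239 (intermediates below are computed at full precision and shown rounded to 5 d.p.)
v1: (-4.5,-1) → rotate → (1.70870,4.28139) → ×s → (1.18999,2.98169) → (1.19,2.98)
v2: (-3,-4.5) → rotate → (-2.02811,5.01366) → ×s → (-1.41244,3.49165) → (-1.41,3.49)
v3: (4,-3.5) → rotate → (-5.14512,-1.33333) → ×s → (-3.58321,-0.92857) → (-3.58,-0.93)
v4: (4.5,1) → rotate → (-1.70870,-4.28139) → ×s → (-1.18999,-2.98169) → (-1.19,-2.98)
v5: (4,4) → rotate → (1.05167,-5.55824) → ×s → (0.73242,-3.87091) → (0.73,-3.87)
v6: (-1.5,3) → rotate → (3.32370,-0.45060) → ×s → (2.31472,-0.31381) → (2.31,-0.31)
v7: (-4,0) → rotate → (2.25328,3.30496) → ×s → (1.56925,2.30167) → (1.57,2.30)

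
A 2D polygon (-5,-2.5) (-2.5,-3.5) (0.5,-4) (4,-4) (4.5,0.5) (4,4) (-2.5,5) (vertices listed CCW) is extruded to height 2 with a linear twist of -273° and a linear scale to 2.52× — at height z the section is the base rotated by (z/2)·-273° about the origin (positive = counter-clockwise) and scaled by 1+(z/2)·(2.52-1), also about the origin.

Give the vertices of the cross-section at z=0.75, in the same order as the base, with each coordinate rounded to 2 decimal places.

t = z/height = 0.75/2 = 0.375
s = 1 + (scale-1)·z/height = 1 + (2.52-1)·0.75/2 = 1.570000
θ = twist·z/height = -273°·0.75/2 = -102.3750° = -1.786781 rad
cos θ = -0.214309, sin θ = -0.976766 (intermediates below are computed at full precision and shown rounded to 5 d.p.)
v1: (-5,-2.5) → rotate → (-1.37037,5.41960) → ×s → (-2.15148,8.50878) → (-2.15,8.51)
v2: (-2.5,-3.5) → rotate → (-2.88291,3.19200) → ×s → (-4.52617,5.01143) → (-4.53,5.01)
v3: (0.5,-4) → rotate → (-4.01422,0.36885) → ×s → (-6.30232,0.57910) → (-6.30,0.58)
v4: (4,-4) → rotate → (-4.76430,-3.04983) → ×s → (-7.47995,-4.78823) → (-7.48,-4.79)
v5: (4.5,0.5) → rotate → (-0.47601,-4.50260) → ×s → (-0.74733,-7.06908) → (-0.75,-7.07)
v6: (4,4) → rotate → (3.04983,-4.76430) → ×s → (4.78823,-7.47995) → (4.79,-7.48)
v7: (-2.5,5) → rotate → (5.41960,1.37037) → ×s → (8.50878,2.15148) → (8.51,2.15)

Cross-section at z=0.75: (-2.15,8.51) (-4.53,5.01) (-6.30,0.58) (-7.48,-4.79) (-0.75,-7.07) (4.79,-7.48) (8.51,2.15)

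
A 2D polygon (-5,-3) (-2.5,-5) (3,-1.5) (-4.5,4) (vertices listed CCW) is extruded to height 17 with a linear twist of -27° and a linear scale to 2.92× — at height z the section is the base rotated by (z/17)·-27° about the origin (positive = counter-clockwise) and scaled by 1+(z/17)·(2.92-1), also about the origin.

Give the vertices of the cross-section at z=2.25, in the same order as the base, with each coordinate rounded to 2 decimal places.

t = z/height = 2.25/17 = 0.132353
s = 1 + (scale-1)·z/height = 1 + (2.92-1)·2.25/17 = 1.254118
θ = twist·z/height = -27°·2.25/17 = -3.5735° = -0.062370 rad
cos θ = 0.998056, sin θ = -0.062329 (intermediates below are computed at full precision and shown rounded to 5 d.p.)
v1: (-5,-3) → rotate → (-5.17727,-2.68252) → ×s → (-6.49290,-3.36420) → (-6.49,-3.36)
v2: (-2.5,-5) → rotate → (-2.80679,-4.83445) → ×s → (-3.52004,-6.06297) → (-3.52,-6.06)
v3: (3,-1.5) → rotate → (2.90067,-1.68407) → ×s → (3.63778,-2.11202) → (3.64,-2.11)
v4: (-4.5,4) → rotate → (-4.24193,4.27270) → ×s → (-5.31988,5.35847) → (-5.32,5.36)

Cross-section at z=2.25: (-6.49,-3.36) (-3.52,-6.06) (3.64,-2.11) (-5.32,5.36)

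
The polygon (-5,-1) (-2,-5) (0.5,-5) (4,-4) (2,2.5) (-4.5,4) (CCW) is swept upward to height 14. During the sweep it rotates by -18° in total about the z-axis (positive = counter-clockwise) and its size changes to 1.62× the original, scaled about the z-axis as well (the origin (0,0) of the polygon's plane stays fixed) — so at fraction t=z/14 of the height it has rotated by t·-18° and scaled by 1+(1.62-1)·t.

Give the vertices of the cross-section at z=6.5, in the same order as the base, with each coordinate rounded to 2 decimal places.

Cross-section at z=6.5: (-6.56,-0.34) (-3.48,-6.00) (-0.30,-6.46) (4.35,-5.85) (3.02,2.81) (-4.99,5.94)

t = z/height = 6.5/14 = 0.464286
s = 1 + (scale-1)·z/height = 1 + (1.62-1)·6.5/14 = 1.287857
θ = twist·z/height = -18°·6.5/14 = -8.3571° = -0.145860 rad
cos θ = 0.989381, sin θ = -0.145343 (intermediates below are computed at full precision and shown rounded to 5 d.p.)
v1: (-5,-1) → rotate → (-5.09225,-0.26267) → ×s → (-6.55809,-0.33828) → (-6.56,-0.34)
v2: (-2,-5) → rotate → (-2.70548,-4.65622) → ×s → (-3.48427,-5.99655) → (-3.48,-6.00)
v3: (0.5,-5) → rotate → (-0.23202,-5.01958) → ×s → (-0.29881,-6.46450) → (-0.30,-6.46)
v4: (4,-4) → rotate → (3.37615,-4.53890) → ×s → (4.34800,-5.84545) → (4.35,-5.85)
v5: (2,2.5) → rotate → (2.34212,2.18277) → ×s → (3.01632,2.81109) → (3.02,2.81)
v6: (-4.5,4) → rotate → (-3.87084,4.61157) → ×s → (-4.98509,5.93904) → (-4.99,5.94)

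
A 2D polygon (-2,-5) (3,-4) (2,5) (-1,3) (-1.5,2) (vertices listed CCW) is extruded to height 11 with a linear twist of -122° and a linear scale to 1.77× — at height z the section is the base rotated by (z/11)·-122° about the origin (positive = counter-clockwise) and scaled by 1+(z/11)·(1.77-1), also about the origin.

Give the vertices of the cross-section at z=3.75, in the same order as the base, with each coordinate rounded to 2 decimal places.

t = z/height = 3.75/11 = 0.340909
s = 1 + (scale-1)·z/height = 1 + (1.77-1)·3.75/11 = 1.262500
θ = twist·z/height = -122°·3.75/11 = -41.5909° = -0.725898 rad
cos θ = 0.747903, sin θ = -0.663808 (intermediates below are computed at full precision and shown rounded to 5 d.p.)
v1: (-2,-5) → rotate → (-4.81484,-2.41190) → ×s → (-6.07874,-3.04503) → (-6.08,-3.05)
v2: (3,-4) → rotate → (-0.41152,-4.98304) → ×s → (-0.51954,-6.29108) → (-0.52,-6.29)
v3: (2,5) → rotate → (4.81484,2.41190) → ×s → (6.07874,3.04503) → (6.08,3.05)
v4: (-1,3) → rotate → (1.24352,2.90752) → ×s → (1.56994,3.67074) → (1.57,3.67)
v5: (-1.5,2) → rotate → (0.20576,2.49152) → ×s → (0.25977,3.14554) → (0.26,3.15)

Cross-section at z=3.75: (-6.08,-3.05) (-0.52,-6.29) (6.08,3.05) (1.57,3.67) (0.26,3.15)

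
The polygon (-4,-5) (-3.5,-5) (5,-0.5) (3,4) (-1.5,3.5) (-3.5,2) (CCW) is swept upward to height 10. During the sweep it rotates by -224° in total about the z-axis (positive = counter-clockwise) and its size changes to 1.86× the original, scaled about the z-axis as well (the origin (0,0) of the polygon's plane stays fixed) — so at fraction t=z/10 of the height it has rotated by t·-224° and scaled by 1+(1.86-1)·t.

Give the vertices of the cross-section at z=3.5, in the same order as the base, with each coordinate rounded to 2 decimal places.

Cross-section at z=3.5: (-7.42,3.79) (-7.29,3.15) (0.67,-6.50) (5.88,-2.78) (4.07,2.83) (1.63,4.98)

t = z/height = 3.5/10 = 0.35
s = 1 + (scale-1)·z/height = 1 + (1.86-1)·3.5/10 = 1.301000
θ = twist·z/height = -224°·3.5/10 = -78.4000° = -1.368338 rad
cos θ = 0.201078, sin θ = -0.979575 (intermediates below are computed at full precision and shown rounded to 5 d.p.)
v1: (-4,-5) → rotate → (-5.70219,2.91291) → ×s → (-7.41855,3.78970) → (-7.42,3.79)
v2: (-3.5,-5) → rotate → (-5.60165,2.42312) → ×s → (-7.28775,3.15248) → (-7.29,3.15)
v3: (5,-0.5) → rotate → (0.51560,-4.99842) → ×s → (0.67080,-6.50294) → (0.67,-6.50)
v4: (3,4) → rotate → (4.52153,-2.13441) → ×s → (5.88252,-2.77687) → (5.88,-2.78)
v5: (-1.5,3.5) → rotate → (3.12690,2.17314) → ×s → (4.06809,2.82725) → (4.07,2.83)
v6: (-3.5,2) → rotate → (1.25538,3.83067) → ×s → (1.63325,4.98370) → (1.63,4.98)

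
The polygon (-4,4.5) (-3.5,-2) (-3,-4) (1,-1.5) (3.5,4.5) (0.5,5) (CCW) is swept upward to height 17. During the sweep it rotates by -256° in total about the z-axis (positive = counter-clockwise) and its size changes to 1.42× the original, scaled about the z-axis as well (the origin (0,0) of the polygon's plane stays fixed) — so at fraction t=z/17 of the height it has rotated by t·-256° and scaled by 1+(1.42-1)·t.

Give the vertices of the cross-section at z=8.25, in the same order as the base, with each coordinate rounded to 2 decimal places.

Cross-section at z=8.25: (7.19,0.93) (0.38,4.84) (-1.95,5.69) (-2.17,0.02) (2.11,-6.53) (4.64,-3.88)

t = z/height = 8.25/17 = 0.485294
s = 1 + (scale-1)·z/height = 1 + (1.42-1)·8.25/17 = 1.203824
θ = twist·z/height = -256°·8.25/17 = -124.2353° = -2.168315 rad
cos θ = -0.562593, sin θ = -0.826734 (intermediates below are computed at full precision and shown rounded to 5 d.p.)
v1: (-4,4.5) → rotate → (5.97067,0.77527) → ×s → (7.18764,0.93329) → (7.19,0.93)
v2: (-3.5,-2) → rotate → (0.31561,4.01876) → ×s → (0.37993,4.83787) → (0.38,4.84)
v3: (-3,-4) → rotate → (-1.61916,4.73057) → ×s → (-1.94918,5.69478) → (-1.95,5.69)
v4: (1,-1.5) → rotate → (-1.80269,0.01715) → ×s → (-2.17013,0.02065) → (-2.17,0.02)
v5: (3.5,4.5) → rotate → (1.75123,-5.42524) → ×s → (2.10817,-6.53103) → (2.11,-6.53)
v6: (0.5,5) → rotate → (3.85237,-3.22633) → ×s → (4.63758,-3.88393) → (4.64,-3.88)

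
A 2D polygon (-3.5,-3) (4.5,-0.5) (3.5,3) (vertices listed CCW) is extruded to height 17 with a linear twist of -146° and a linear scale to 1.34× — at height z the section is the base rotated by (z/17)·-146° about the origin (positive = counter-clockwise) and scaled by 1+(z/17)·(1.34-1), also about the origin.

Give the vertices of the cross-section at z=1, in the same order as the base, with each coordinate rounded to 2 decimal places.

t = z/height = 1/17 = 0.0588235
s = 1 + (scale-1)·z/height = 1 + (1.34-1)·1/17 = 1.020000
θ = twist·z/height = -146°·1/17 = -8.5882° = -0.149893 rad
cos θ = 0.988787, sin θ = -0.149332 (intermediates below are computed at full precision and shown rounded to 5 d.p.)
v1: (-3.5,-3) → rotate → (-3.90875,-2.44370) → ×s → (-3.98693,-2.49257) → (-3.99,-2.49)
v2: (4.5,-0.5) → rotate → (4.37488,-1.16639) → ×s → (4.46237,-1.18972) → (4.46,-1.19)
v3: (3.5,3) → rotate → (3.90875,2.44370) → ×s → (3.98693,2.49257) → (3.99,2.49)

Cross-section at z=1: (-3.99,-2.49) (4.46,-1.19) (3.99,2.49)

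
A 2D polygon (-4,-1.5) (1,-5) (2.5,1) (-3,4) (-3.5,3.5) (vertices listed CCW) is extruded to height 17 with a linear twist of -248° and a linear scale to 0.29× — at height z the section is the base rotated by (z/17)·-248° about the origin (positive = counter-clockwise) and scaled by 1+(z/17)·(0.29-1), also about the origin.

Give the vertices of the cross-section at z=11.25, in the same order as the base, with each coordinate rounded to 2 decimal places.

t = z/height = 11.25/17 = 0.661765
s = 1 + (scale-1)·z/height = 1 + (0.29-1)·11.25/17 = 0.530147
θ = twist·z/height = -248°·11.25/17 = -164.1176° = -2.864393 rad
cos θ = -0.961826, sin θ = -0.273663 (intermediates below are computed at full precision and shown rounded to 5 d.p.)
v1: (-4,-1.5) → rotate → (3.43681,2.53739) → ×s → (1.82201,1.34519) → (1.82,1.35)
v2: (1,-5) → rotate → (-2.33014,4.53547) → ×s → (-1.23532,2.40446) → (-1.24,2.40)
v3: (2.5,1) → rotate → (-2.13090,-1.64598) → ×s → (-1.12969,-0.87261) → (-1.13,-0.87)
v4: (-3,4) → rotate → (3.98013,-3.02631) → ×s → (2.11005,-1.60439) → (2.11,-1.60)
v5: (-3.5,3.5) → rotate → (4.32421,-2.40857) → ×s → (2.29247,-1.27690) → (2.29,-1.28)

Cross-section at z=11.25: (1.82,1.35) (-1.24,2.40) (-1.13,-0.87) (2.11,-1.60) (2.29,-1.28)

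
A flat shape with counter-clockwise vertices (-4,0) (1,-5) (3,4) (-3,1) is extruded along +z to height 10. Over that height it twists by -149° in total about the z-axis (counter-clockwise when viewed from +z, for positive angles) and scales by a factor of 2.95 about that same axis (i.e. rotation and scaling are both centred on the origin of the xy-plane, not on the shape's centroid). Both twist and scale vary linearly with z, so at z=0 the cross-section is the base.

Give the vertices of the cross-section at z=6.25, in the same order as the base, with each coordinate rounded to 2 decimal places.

t = z/height = 6.25/10 = 0.625
s = 1 + (scale-1)·z/height = 1 + (2.95-1)·6.25/10 = 2.218750
θ = twist·z/height = -149°·6.25/10 = -93.1250° = -1.625338 rad
cos θ = -0.054515, sin θ = -0.998513 (intermediates below are computed at full precision and shown rounded to 5 d.p.)
v1: (-4,0) → rotate → (0.21806,3.99405) → ×s → (0.48382,8.86180) → (0.48,8.86)
v2: (1,-5) → rotate → (-5.04708,-0.72594) → ×s → (-11.19821,-1.61068) → (-11.20,-1.61)
v3: (3,4) → rotate → (3.83051,-3.21360) → ×s → (8.49894,-7.13017) → (8.50,-7.13)
v4: (-3,1) → rotate → (1.16206,2.94102) → ×s → (2.57831,6.52540) → (2.58,6.53)

Cross-section at z=6.25: (0.48,8.86) (-11.20,-1.61) (8.50,-7.13) (2.58,6.53)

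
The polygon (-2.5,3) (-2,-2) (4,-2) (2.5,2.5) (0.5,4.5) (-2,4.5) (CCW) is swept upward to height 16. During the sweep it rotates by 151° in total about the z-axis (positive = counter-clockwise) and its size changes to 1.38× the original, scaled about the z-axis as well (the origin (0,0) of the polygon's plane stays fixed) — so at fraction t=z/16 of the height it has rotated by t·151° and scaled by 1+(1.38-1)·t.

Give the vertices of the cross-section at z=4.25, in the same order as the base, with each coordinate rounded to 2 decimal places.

Cross-section at z=4.25: (-4.23,0.75) (-0.27,-3.10) (4.79,1.15) (0.33,3.88) (-2.77,4.14) (-4.88,2.37)

t = z/height = 4.25/16 = 0.265625
s = 1 + (scale-1)·z/height = 1 + (1.38-1)·4.25/16 = 1.100938
θ = twist·z/height = 151°·4.25/16 = 40.1094° = 0.700041 rad
cos θ = 0.764816, sin θ = 0.644249 (intermediates below are computed at full precision and shown rounded to 5 d.p.)
v1: (-2.5,3) → rotate → (-3.84479,0.68383) → ×s → (-4.23287,0.75285) → (-4.23,0.75)
v2: (-2,-2) → rotate → (-0.24113,-2.81813) → ×s → (-0.26547,-3.10258) → (-0.27,-3.10)
v3: (4,-2) → rotate → (4.34776,1.04736) → ×s → (4.78661,1.15308) → (4.79,1.15)
v4: (2.5,2.5) → rotate → (0.30142,3.52266) → ×s → (0.33184,3.87823) → (0.33,3.88)
v5: (0.5,4.5) → rotate → (-2.51671,3.76380) → ×s → (-2.77074,4.14370) → (-2.77,4.14)
v6: (-2,4.5) → rotate → (-4.42875,2.15317) → ×s → (-4.87578,2.37051) → (-4.88,2.37)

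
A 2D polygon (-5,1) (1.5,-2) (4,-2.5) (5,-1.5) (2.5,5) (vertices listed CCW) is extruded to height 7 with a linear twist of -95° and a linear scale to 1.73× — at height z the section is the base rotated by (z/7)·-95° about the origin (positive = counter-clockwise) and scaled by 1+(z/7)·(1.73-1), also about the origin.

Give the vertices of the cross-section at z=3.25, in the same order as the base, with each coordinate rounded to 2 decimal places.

Cross-section at z=3.25: (-3.88,5.62) (-0.42,-3.32) (1.52,-6.13) (3.41,-6.10) (7.06,2.48)

t = z/height = 3.25/7 = 0.464286
s = 1 + (scale-1)·z/height = 1 + (1.73-1)·3.25/7 = 1.338929
θ = twist·z/height = -95°·3.25/7 = -44.1071° = -0.769815 rad
cos θ = 0.718040, sin θ = -0.696002 (intermediates below are computed at full precision and shown rounded to 5 d.p.)
v1: (-5,1) → rotate → (-2.89420,4.19805) → ×s → (-3.87512,5.62089) → (-3.88,5.62)
v2: (1.5,-2) → rotate → (-0.31495,-2.48008) → ×s → (-0.42169,-3.32065) → (-0.42,-3.32)
v3: (4,-2.5) → rotate → (1.13215,-4.57911) → ×s → (1.51587,-6.13110) → (1.52,-6.13)
v4: (5,-1.5) → rotate → (2.54619,-4.55707) → ×s → (3.40917,-6.10159) → (3.41,-6.10)
v5: (2.5,5) → rotate → (5.27511,1.85019) → ×s → (7.06300,2.47727) → (7.06,2.48)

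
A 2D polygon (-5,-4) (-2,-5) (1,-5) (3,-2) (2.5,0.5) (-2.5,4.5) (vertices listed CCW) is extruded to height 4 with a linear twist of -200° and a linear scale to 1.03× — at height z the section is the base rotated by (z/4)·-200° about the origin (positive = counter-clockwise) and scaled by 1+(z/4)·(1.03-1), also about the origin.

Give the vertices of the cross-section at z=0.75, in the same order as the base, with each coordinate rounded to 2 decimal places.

Cross-section at z=0.75: (-6.44,-0.13) (-4.66,-2.76) (-2.26,-4.60) (1.17,-3.43) (2.30,-1.13) (0.76,5.12)

t = z/height = 0.75/4 = 0.1875
s = 1 + (scale-1)·z/height = 1 + (1.03-1)·0.75/4 = 1.005625
θ = twist·z/height = -200°·0.75/4 = -37.5000° = -0.654498 rad
cos θ = 0.793353, sin θ = -0.608761 (intermediates below are computed at full precision and shown rounded to 5 d.p.)
v1: (-5,-4) → rotate → (-6.40181,-0.12961) → ×s → (-6.43782,-0.13034) → (-6.44,-0.13)
v2: (-2,-5) → rotate → (-4.63051,-2.74924) → ×s → (-4.65656,-2.76471) → (-4.66,-2.76)
v3: (1,-5) → rotate → (-2.25045,-4.57553) → ×s → (-2.26311,-4.60127) → (-2.26,-4.60)
v4: (3,-2) → rotate → (1.16254,-3.41299) → ×s → (1.16908,-3.43219) → (1.17,-3.43)
v5: (2.5,0.5) → rotate → (2.28776,-1.12523) → ×s → (2.30063,-1.13156) → (2.30,-1.13)
v6: (-2.5,4.5) → rotate → (0.75604,5.09199) → ×s → (0.76030,5.12064) → (0.76,5.12)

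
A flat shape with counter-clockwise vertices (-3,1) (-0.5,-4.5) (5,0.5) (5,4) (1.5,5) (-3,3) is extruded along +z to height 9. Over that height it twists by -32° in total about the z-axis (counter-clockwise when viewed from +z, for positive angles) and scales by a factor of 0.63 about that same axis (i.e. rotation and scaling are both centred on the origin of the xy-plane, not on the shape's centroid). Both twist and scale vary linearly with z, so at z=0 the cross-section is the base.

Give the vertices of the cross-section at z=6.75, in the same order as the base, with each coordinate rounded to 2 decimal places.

Cross-section at z=6.75: (-1.69,1.54) (-1.65,-2.82) (3.45,-1.14) (4.48,1.17) (2.46,2.86) (-1.10,2.86)

t = z/height = 6.75/9 = 0.75
s = 1 + (scale-1)·z/height = 1 + (0.63-1)·6.75/9 = 0.722500
θ = twist·z/height = -32°·6.75/9 = -24.0000° = -0.418879 rad
cos θ = 0.913545, sin θ = -0.406737 (intermediates below are computed at full precision and shown rounded to 5 d.p.)
v1: (-3,1) → rotate → (-2.33390,2.13376) → ×s → (-1.68624,1.54164) → (-1.69,1.54)
v2: (-0.5,-4.5) → rotate → (-2.28709,-3.90759) → ×s → (-1.65242,-2.82323) → (-1.65,-2.82)
v3: (5,0.5) → rotate → (4.77110,-1.57691) → ×s → (3.44712,-1.13932) → (3.45,-1.14)
v4: (5,4) → rotate → (6.19467,1.62050) → ×s → (4.47565,1.17081) → (4.48,1.17)
v5: (1.5,5) → rotate → (3.40400,3.95762) → ×s → (2.45939,2.85938) → (2.46,2.86)
v6: (-3,3) → rotate → (-1.52043,3.96085) → ×s → (-1.09851,2.86171) → (-1.10,2.86)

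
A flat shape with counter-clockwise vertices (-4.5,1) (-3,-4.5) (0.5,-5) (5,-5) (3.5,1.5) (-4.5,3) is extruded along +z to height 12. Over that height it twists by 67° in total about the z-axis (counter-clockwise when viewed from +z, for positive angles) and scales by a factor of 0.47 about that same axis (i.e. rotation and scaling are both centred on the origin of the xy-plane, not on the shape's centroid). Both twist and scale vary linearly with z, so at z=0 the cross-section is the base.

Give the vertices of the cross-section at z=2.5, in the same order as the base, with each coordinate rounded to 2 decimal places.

t = z/height = 2.5/12 = 0.208333
s = 1 + (scale-1)·z/height = 1 + (0.47-1)·2.5/12 = 0.889583
θ = twist·z/height = 67°·2.5/12 = 13.9583° = 0.243619 rad
cos θ = 0.970471, sin θ = 0.241216 (intermediates below are computed at full precision and shown rounded to 5 d.p.)
v1: (-4.5,1) → rotate → (-4.60834,-0.11500) → ×s → (-4.09950,-0.10230) → (-4.10,-0.10)
v2: (-3,-4.5) → rotate → (-1.82594,-5.09077) → ×s → (-1.62433,-4.52866) → (-1.62,-4.53)
v3: (0.5,-5) → rotate → (1.69132,-4.73175) → ×s → (1.50457,-4.20928) → (1.50,-4.21)
v4: (5,-5) → rotate → (6.05844,-3.64628) → ×s → (5.38949,-3.24367) → (5.39,-3.24)
v5: (3.5,1.5) → rotate → (3.03483,2.29996) → ×s → (2.69973,2.04601) → (2.70,2.05)
v6: (-4.5,3) → rotate → (-5.09077,1.82594) → ×s → (-4.52866,1.62433) → (-4.53,1.62)

Cross-section at z=2.5: (-4.10,-0.10) (-1.62,-4.53) (1.50,-4.21) (5.39,-3.24) (2.70,2.05) (-4.53,1.62)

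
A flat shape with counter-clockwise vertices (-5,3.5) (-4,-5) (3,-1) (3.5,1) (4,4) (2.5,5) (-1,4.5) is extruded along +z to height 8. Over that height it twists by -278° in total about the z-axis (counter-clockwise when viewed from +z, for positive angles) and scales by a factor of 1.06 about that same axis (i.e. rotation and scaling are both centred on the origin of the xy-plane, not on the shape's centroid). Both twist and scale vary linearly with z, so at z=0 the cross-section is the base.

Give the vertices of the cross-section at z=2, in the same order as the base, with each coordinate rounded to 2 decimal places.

t = z/height = 2/8 = 0.25
s = 1 + (scale-1)·z/height = 1 + (1.06-1)·2/8 = 1.015000
θ = twist·z/height = -278°·2/8 = -69.5000° = -1.213004 rad
cos θ = 0.350207, sin θ = -0.936672 (intermediates below are computed at full precision and shown rounded to 5 d.p.)
v1: (-5,3.5) → rotate → (1.52732,5.90909) → ×s → (1.55023,5.99772) → (1.55,6.00)
v2: (-4,-5) → rotate → (-6.08419,1.99565) → ×s → (-6.17545,2.02559) → (-6.18,2.03)
v3: (3,-1) → rotate → (0.11395,-3.16022) → ×s → (0.11566,-3.20763) → (0.12,-3.21)
v4: (3.5,1) → rotate → (2.16240,-2.92815) → ×s → (2.19483,-2.97207) → (2.19,-2.97)
v5: (4,4) → rotate → (5.14752,-2.34586) → ×s → (5.22473,-2.38105) → (5.22,-2.38)
v6: (2.5,5) → rotate → (5.55888,-0.59064) → ×s → (5.64226,-0.59950) → (5.64,-0.60)
v7: (-1,4.5) → rotate → (3.86482,2.51261) → ×s → (3.92279,2.55029) → (3.92,2.55)

Cross-section at z=2: (1.55,6.00) (-6.18,2.03) (0.12,-3.21) (2.19,-2.97) (5.22,-2.38) (5.64,-0.60) (3.92,2.55)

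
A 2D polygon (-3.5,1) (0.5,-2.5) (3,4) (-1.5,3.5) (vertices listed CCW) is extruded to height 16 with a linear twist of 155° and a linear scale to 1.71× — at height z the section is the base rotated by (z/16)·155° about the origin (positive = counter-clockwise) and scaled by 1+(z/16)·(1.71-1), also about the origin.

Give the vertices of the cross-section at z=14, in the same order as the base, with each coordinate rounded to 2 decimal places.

t = z/height = 14/16 = 0.875
s = 1 + (scale-1)·z/height = 1 + (1.71-1)·14/16 = 1.621250
θ = twist·z/height = 155°·14/16 = 135.6250° = 2.367103 rad
cos θ = -0.714778, sin θ = 0.699352 (intermediates below are computed at full precision and shown rounded to 5 d.p.)
v1: (-3.5,1) → rotate → (1.80237,-3.16251) → ×s → (2.92209,-5.12722) → (2.92,-5.13)
v2: (0.5,-2.5) → rotate → (1.39099,2.13662) → ×s → (2.25514,3.46400) → (2.26,3.46)
v3: (3,4) → rotate → (-4.94174,-0.76106) → ×s → (-8.01180,-1.23386) → (-8.01,-1.23)
v4: (-1.5,3.5) → rotate → (-1.37556,-3.55075) → ×s → (-2.23013,-5.75665) → (-2.23,-5.76)

Cross-section at z=14: (2.92,-5.13) (2.26,3.46) (-8.01,-1.23) (-2.23,-5.76)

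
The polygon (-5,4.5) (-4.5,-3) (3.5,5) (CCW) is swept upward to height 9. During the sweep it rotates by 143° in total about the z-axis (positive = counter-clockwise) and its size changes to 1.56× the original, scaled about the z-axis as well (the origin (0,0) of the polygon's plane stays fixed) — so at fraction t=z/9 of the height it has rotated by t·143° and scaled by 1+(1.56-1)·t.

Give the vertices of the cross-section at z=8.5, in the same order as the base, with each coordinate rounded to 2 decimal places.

Cross-section at z=8.5: (0.55,-10.27) (8.11,-1.61) (-9.19,-1.63)

t = z/height = 8.5/9 = 0.944444
s = 1 + (scale-1)·z/height = 1 + (1.56-1)·8.5/9 = 1.528889
θ = twist·z/height = 143°·8.5/9 = 135.0556° = 2.357164 rad
cos θ = -0.707792, sin θ = 0.706421 (intermediates below are computed at full precision and shown rounded to 5 d.p.)
v1: (-5,4.5) → rotate → (0.36007,-6.71717) → ×s → (0.55050,-10.26980) → (0.55,-10.27)
v2: (-4.5,-3) → rotate → (5.30433,-1.05552) → ×s → (8.10973,-1.61377) → (8.11,-1.61)
v3: (3.5,5) → rotate → (-6.00938,-1.06649) → ×s → (-9.18767,-1.63054) → (-9.19,-1.63)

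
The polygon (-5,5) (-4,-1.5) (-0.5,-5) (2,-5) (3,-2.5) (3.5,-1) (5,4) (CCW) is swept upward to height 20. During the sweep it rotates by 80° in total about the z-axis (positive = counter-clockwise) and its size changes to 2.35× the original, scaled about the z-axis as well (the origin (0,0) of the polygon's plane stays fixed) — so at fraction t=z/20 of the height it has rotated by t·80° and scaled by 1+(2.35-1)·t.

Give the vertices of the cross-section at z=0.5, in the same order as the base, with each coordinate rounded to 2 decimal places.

Cross-section at z=0.5: (-5.35,4.99) (-4.08,-1.69) (-0.34,-5.18) (2.25,-5.09) (3.19,-2.47) (3.65,-0.91) (5.02,4.31)

t = z/height = 0.5/20 = 0.025
s = 1 + (scale-1)·z/height = 1 + (2.35-1)·0.5/20 = 1.033750
θ = twist·z/height = 80°·0.5/20 = 2.0000° = 0.034907 rad
cos θ = 0.999391, sin θ = 0.034899 (intermediates below are computed at full precision and shown rounded to 5 d.p.)
v1: (-5,5) → rotate → (-5.17145,4.82246) → ×s → (-5.34599,4.98521) → (-5.35,4.99)
v2: (-4,-1.5) → rotate → (-3.94521,-1.63868) → ×s → (-4.07837,-1.69399) → (-4.08,-1.69)
v3: (-0.5,-5) → rotate → (-0.32520,-5.01440) → ×s → (-0.33617,-5.18364) → (-0.34,-5.18)
v4: (2,-5) → rotate → (2.17328,-4.92716) → ×s → (2.24663,-5.09345) → (2.25,-5.09)
v5: (3,-2.5) → rotate → (3.08542,-2.39378) → ×s → (3.18955,-2.47457) → (3.19,-2.47)
v6: (3.5,-1) → rotate → (3.53277,-0.87724) → ×s → (3.65200,-0.90685) → (3.65,-0.91)
v7: (5,4) → rotate → (4.85736,4.17206) → ×s → (5.02129,4.31287) → (5.02,4.31)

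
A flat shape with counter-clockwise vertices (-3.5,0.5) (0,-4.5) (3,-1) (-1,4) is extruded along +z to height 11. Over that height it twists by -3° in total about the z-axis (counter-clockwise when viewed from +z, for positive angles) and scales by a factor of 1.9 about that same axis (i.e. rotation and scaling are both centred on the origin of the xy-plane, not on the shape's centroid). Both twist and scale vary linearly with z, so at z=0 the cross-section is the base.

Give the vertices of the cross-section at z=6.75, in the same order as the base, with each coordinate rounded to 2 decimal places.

t = z/height = 6.75/11 = 0.613636
s = 1 + (scale-1)·z/height = 1 + (1.9-1)·6.75/11 = 1.552273
θ = twist·z/height = -3°·6.75/11 = -1.8409° = -0.032130 rad
cos θ = 0.999484, sin θ = -0.032124 (intermediates below are computed at full precision and shown rounded to 5 d.p.)
v1: (-3.5,0.5) → rotate → (-3.48213,0.61218) → ×s → (-5.40522,0.95027) → (-5.41,0.95)
v2: (0,-4.5) → rotate → (-0.14456,-4.49768) → ×s → (-0.22440,-6.98162) → (-0.22,-6.98)
v3: (3,-1) → rotate → (2.96633,-1.09586) → ×s → (4.60455,-1.70107) → (4.60,-1.70)
v4: (-1,4) → rotate → (-0.87099,4.03006) → ×s → (-1.35201,6.25575) → (-1.35,6.26)

Cross-section at z=6.75: (-5.41,0.95) (-0.22,-6.98) (4.60,-1.70) (-1.35,6.26)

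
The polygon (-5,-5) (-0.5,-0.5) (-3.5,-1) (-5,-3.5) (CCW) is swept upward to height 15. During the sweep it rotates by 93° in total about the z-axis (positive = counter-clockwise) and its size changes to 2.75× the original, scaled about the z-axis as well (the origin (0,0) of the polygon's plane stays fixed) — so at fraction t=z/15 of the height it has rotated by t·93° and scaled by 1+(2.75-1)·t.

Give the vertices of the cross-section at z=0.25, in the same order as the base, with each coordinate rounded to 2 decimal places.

Cross-section at z=0.25: (-5.00,-5.28) (-0.50,-0.53) (-3.57,-1.13) (-5.05,-3.74)

t = z/height = 0.25/15 = 0.0166667
s = 1 + (scale-1)·z/height = 1 + (2.75-1)·0.25/15 = 1.029167
θ = twist·z/height = 93°·0.25/15 = 1.5500° = 0.027053 rad
cos θ = 0.999634, sin θ = 0.027049 (intermediates below are computed at full precision and shown rounded to 5 d.p.)
v1: (-5,-5) → rotate → (-4.86292,-5.13342) → ×s → (-5.00476,-5.28314) → (-5.00,-5.28)
v2: (-0.5,-0.5) → rotate → (-0.48629,-0.51334) → ×s → (-0.50048,-0.52831) → (-0.50,-0.53)
v3: (-3.5,-1) → rotate → (-3.47167,-1.09431) → ×s → (-3.57293,-1.12622) → (-3.57,-1.13)
v4: (-5,-3.5) → rotate → (-4.90350,-3.63397) → ×s → (-5.04652,-3.73996) → (-5.05,-3.74)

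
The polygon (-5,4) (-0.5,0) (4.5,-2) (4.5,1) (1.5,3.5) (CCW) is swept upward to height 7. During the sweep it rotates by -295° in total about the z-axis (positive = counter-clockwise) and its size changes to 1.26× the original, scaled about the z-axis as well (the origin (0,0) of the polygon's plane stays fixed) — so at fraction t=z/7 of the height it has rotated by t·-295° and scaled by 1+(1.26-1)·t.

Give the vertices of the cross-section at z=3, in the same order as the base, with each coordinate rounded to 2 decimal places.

Cross-section at z=3: (6.88,1.83) (0.33,0.45) (-4.76,-2.70) (-2.08,-4.68) (2.14,-3.65)

t = z/height = 3/7 = 0.428571
s = 1 + (scale-1)·z/height = 1 + (1.26-1)·3/7 = 1.111429
θ = twist·z/height = -295°·3/7 = -126.4286° = -2.206595 rad
cos θ = -0.593820, sin θ = -0.804598 (intermediates below are computed at full precision and shown rounded to 5 d.p.)
v1: (-5,4) → rotate → (6.18749,1.64771) → ×s → (6.87696,1.83131) → (6.88,1.83)
v2: (-0.5,0) → rotate → (0.29691,0.40230) → ×s → (0.32999,0.44713) → (0.33,0.45)
v3: (4.5,-2) → rotate → (-4.28139,-2.43305) → ×s → (-4.75846,-2.70416) → (-4.76,-2.70)
v4: (4.5,1) → rotate → (-1.86759,-4.21451) → ×s → (-2.07570,-4.68413) → (-2.08,-4.68)
v5: (1.5,3.5) → rotate → (1.92536,-3.28527) → ×s → (2.13990,-3.65134) → (2.14,-3.65)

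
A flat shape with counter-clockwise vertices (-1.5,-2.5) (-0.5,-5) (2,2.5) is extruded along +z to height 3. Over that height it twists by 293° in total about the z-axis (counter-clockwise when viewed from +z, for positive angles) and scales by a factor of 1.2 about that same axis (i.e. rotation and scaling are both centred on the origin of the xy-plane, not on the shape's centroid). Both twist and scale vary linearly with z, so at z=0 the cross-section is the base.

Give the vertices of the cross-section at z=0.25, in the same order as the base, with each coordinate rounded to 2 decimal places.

Cross-section at z=0.25: (-0.34,-2.94) (1.64,-4.84) (0.80,3.15)

t = z/height = 0.25/3 = 0.0833333
s = 1 + (scale-1)·z/height = 1 + (1.2-1)·0.25/3 = 1.016667
θ = twist·z/height = 293°·0.25/3 = 24.4167° = 0.426151 rad
cos θ = 0.910563, sin θ = 0.413369 (intermediates below are computed at full precision and shown rounded to 5 d.p.)
v1: (-1.5,-2.5) → rotate → (-0.33242,-2.89646) → ×s → (-0.33796,-2.94474) → (-0.34,-2.94)
v2: (-0.5,-5) → rotate → (1.61156,-4.75950) → ×s → (1.63842,-4.83883) → (1.64,-4.84)
v3: (2,2.5) → rotate → (0.78770,3.10315) → ×s → (0.80083,3.15487) → (0.80,3.15)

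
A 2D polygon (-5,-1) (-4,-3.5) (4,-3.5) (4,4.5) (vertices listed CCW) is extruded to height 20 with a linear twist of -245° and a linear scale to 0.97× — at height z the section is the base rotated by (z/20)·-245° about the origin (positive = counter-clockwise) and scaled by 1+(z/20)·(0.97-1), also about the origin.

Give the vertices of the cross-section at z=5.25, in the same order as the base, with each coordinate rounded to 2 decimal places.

Cross-section at z=5.25: (-3.04,4.04) (-4.85,2.07) (-1.41,-5.08) (5.74,-1.64)

t = z/height = 5.25/20 = 0.2625
s = 1 + (scale-1)·z/height = 1 + (0.97-1)·5.25/20 = 0.992125
θ = twist·z/height = -245°·5.25/20 = -64.3125° = -1.122465 rad
cos θ = 0.433462, sin θ = -0.901172 (intermediates below are computed at full precision and shown rounded to 5 d.p.)
v1: (-5,-1) → rotate → (-3.06848,4.07240) → ×s → (-3.04432,4.04033) → (-3.04,4.04)
v2: (-4,-3.5) → rotate → (-4.88795,2.08757) → ×s → (-4.84946,2.07113) → (-4.85,2.07)
v3: (4,-3.5) → rotate → (-1.42025,-5.12181) → ×s → (-1.40907,-5.08147) → (-1.41,-5.08)
v4: (4,4.5) → rotate → (5.78912,-1.65411) → ×s → (5.74353,-1.64108) → (5.74,-1.64)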